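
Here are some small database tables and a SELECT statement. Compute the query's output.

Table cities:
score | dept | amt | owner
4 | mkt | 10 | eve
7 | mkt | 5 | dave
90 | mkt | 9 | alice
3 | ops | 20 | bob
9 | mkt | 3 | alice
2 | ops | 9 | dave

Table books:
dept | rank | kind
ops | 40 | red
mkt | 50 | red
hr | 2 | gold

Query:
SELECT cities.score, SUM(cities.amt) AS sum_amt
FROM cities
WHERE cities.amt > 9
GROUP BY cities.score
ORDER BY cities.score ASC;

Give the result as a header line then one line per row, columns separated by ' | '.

After WHERE (2 rows):
cities.score | cities.dept | cities.amt | cities.owner
4 | mkt | 10 | eve
3 | ops | 20 | bob
After GROUP BY (2 rows):
cities.score | sum_amt
4 | 10
3 | 20
After ORDER BY (2 rows):
cities.score | sum_amt
3 | 20
4 | 10

== RESULT ==
cities.score | sum_amt
3 | 20
4 | 10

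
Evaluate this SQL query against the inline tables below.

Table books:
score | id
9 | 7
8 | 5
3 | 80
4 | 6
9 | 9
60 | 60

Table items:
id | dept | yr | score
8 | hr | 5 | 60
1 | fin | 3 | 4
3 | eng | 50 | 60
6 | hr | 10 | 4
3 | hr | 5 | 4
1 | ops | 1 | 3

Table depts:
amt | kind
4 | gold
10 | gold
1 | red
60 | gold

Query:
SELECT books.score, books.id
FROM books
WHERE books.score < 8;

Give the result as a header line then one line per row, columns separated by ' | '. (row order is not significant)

After WHERE (2 rows):
books.score | books.id
3 | 80
4 | 6
After SELECT (2 rows):
books.score | books.id
3 | 80
4 | 6

== RESULT ==
books.score | books.id
3 | 80
4 | 6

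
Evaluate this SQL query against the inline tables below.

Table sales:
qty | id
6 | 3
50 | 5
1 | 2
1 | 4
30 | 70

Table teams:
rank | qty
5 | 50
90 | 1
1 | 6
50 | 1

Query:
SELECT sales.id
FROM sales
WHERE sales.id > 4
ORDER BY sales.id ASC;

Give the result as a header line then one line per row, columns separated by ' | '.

After WHERE (2 rows):
sales.qty | sales.id
50 | 5
30 | 70
After SELECT (2 rows):
sales.id
5
70
After ORDER BY (2 rows):
sales.id
5
70

== RESULT ==
sales.id
5
70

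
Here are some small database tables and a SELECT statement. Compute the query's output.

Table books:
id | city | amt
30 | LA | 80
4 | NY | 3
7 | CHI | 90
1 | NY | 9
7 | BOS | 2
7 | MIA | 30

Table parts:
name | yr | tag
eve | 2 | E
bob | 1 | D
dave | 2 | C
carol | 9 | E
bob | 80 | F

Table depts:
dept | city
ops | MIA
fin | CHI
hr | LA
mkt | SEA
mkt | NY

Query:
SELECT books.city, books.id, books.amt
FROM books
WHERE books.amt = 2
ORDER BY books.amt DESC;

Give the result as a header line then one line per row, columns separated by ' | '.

== RESULT ==
books.city | books.id | books.amt
BOS | 7 | 2

Derivation:
After WHERE (1 rows):
books.id | books.city | books.amt
7 | BOS | 2
After SELECT (1 rows):
books.city | books.id | books.amt
BOS | 7 | 2
After ORDER BY (1 rows):
books.city | books.id | books.amt
BOS | 7 | 2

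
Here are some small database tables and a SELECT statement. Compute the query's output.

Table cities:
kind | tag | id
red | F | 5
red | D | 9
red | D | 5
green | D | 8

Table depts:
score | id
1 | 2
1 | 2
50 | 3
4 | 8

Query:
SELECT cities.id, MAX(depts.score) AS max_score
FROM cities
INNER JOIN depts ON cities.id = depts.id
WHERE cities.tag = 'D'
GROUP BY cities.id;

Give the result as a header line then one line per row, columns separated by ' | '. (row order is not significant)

After JOIN depts (1 rows):
cities.kind | cities.tag | cities.id | depts.score | depts.id
green | D | 8 | 4 | 8
After WHERE (1 rows):
cities.kind | cities.tag | cities.id | depts.score | depts.id
green | D | 8 | 4 | 8
After GROUP BY (1 rows):
cities.id | max_score
8 | 4

== RESULT ==
cities.id | max_score
8 | 4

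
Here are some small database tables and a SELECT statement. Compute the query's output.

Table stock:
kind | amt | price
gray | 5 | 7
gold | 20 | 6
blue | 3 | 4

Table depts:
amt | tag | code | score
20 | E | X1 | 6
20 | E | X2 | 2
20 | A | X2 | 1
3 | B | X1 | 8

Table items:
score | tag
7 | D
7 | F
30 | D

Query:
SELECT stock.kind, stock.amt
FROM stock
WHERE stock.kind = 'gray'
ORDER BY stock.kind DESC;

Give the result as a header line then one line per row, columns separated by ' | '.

After WHERE (1 rows):
stock.kind | stock.amt | stock.price
gray | 5 | 7
After SELECT (1 rows):
stock.kind | stock.amt
gray | 5
After ORDER BY (1 rows):
stock.kind | stock.amt
gray | 5

== RESULT ==
stock.kind | stock.amt
gray | 5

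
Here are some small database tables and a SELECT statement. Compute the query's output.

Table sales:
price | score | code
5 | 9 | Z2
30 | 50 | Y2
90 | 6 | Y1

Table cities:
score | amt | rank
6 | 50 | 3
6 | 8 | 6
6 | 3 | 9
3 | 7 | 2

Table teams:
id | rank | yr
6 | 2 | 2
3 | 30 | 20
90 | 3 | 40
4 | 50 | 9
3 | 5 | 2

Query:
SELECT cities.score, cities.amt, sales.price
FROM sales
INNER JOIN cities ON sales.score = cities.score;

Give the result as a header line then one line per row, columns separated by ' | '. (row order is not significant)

After JOIN cities (3 rows):
sales.price | sales.score | sales.code | cities.score | cities.amt | cities.rank
90 | 6 | Y1 | 6 | 50 | 3
90 | 6 | Y1 | 6 | 8 | 6
90 | 6 | Y1 | 6 | 3 | 9
After SELECT (3 rows):
cities.score | cities.amt | sales.price
6 | 50 | 90
6 | 8 | 90
6 | 3 | 90

== RESULT ==
cities.score | cities.amt | sales.price
6 | 50 | 90
6 | 8 | 90
6 | 3 | 90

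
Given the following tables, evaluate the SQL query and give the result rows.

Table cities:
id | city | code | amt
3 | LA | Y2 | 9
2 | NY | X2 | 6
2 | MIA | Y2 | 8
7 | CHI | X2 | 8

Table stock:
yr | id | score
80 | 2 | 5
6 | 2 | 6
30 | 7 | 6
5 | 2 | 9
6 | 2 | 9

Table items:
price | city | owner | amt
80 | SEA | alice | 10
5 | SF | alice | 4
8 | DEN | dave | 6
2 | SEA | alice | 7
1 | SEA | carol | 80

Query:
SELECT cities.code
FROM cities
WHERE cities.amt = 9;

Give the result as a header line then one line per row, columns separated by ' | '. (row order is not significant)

After WHERE (1 rows):
cities.id | cities.city | cities.code | cities.amt
3 | LA | Y2 | 9
After SELECT (1 rows):
cities.code
Y2

== RESULT ==
cities.code
Y2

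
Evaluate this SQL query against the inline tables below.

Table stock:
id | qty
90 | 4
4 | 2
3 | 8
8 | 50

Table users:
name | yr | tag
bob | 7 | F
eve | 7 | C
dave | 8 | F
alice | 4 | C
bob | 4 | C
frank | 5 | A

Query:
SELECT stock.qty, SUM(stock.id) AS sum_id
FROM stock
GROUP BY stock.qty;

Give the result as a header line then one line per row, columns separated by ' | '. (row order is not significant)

After GROUP BY (4 rows):
stock.qty | sum_id
4 | 90
2 | 4
8 | 3
50 | 8

== RESULT ==
stock.qty | sum_id
4 | 90
2 | 4
8 | 3
50 | 8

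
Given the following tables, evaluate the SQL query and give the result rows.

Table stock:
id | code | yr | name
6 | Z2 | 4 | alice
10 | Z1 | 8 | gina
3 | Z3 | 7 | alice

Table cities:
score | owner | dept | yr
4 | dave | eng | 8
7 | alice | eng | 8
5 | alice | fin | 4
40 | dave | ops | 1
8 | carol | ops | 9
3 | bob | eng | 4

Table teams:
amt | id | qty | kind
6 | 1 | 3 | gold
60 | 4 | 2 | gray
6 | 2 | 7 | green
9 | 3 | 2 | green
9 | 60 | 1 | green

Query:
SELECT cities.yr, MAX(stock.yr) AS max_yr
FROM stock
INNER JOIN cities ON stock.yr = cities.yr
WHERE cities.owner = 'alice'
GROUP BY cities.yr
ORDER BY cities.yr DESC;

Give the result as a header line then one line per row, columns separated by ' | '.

== RESULT ==
cities.yr | max_yr
8 | 8
4 | 4

Derivation:
After JOIN cities (4 rows):
stock.id | stock.code | stock.yr | stock.name | cities.score | cities.owner | cities.dept | cities.yr
6 | Z2 | 4 | alice | 5 | alice | fin | 4
6 | Z2 | 4 | alice | 3 | bob | eng | 4
10 | Z1 | 8 | gina | 4 | dave | eng | 8
10 | Z1 | 8 | gina | 7 | alice | eng | 8
After WHERE (2 rows):
stock.id | stock.code | stock.yr | stock.name | cities.score | cities.owner | cities.dept | cities.yr
6 | Z2 | 4 | alice | 5 | alice | fin | 4
10 | Z1 | 8 | gina | 7 | alice | eng | 8
After GROUP BY (2 rows):
cities.yr | max_yr
4 | 4
8 | 8
After ORDER BY (2 rows):
cities.yr | max_yr
8 | 8
4 | 4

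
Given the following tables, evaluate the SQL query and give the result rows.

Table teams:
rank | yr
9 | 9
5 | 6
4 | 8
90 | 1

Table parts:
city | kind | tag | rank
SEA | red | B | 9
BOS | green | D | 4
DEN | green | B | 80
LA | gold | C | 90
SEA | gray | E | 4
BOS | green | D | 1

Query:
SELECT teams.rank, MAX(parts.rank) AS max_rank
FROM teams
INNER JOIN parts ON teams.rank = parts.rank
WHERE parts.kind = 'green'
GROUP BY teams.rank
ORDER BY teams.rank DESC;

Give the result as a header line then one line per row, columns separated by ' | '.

After JOIN parts (4 rows):
teams.rank | teams.yr | parts.city | parts.kind | parts.tag | parts.rank
9 | 9 | SEA | red | B | 9
4 | 8 | BOS | green | D | 4
4 | 8 | SEA | gray | E | 4
90 | 1 | LA | gold | C | 90
After WHERE (1 rows):
teams.rank | teams.yr | parts.city | parts.kind | parts.tag | parts.rank
4 | 8 | BOS | green | D | 4
After GROUP BY (1 rows):
teams.rank | max_rank
4 | 4
After ORDER BY (1 rows):
teams.rank | max_rank
4 | 4

== RESULT ==
teams.rank | max_rank
4 | 4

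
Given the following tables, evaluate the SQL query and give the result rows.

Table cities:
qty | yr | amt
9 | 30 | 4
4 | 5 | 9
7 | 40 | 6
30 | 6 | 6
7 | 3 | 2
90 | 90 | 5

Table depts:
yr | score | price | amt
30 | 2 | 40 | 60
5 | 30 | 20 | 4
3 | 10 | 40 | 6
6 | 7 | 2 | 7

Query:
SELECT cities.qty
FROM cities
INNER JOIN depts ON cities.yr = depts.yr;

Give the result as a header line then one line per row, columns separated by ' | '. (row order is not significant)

== RESULT ==
cities.qty
9
4
30
7

Derivation:
After JOIN depts (4 rows):
cities.qty | cities.yr | cities.amt | depts.yr | depts.score | depts.price | depts.amt
9 | 30 | 4 | 30 | 2 | 40 | 60
4 | 5 | 9 | 5 | 30 | 20 | 4
30 | 6 | 6 | 6 | 7 | 2 | 7
7 | 3 | 2 | 3 | 10 | 40 | 6
After SELECT (4 rows):
cities.qty
9
4
30
7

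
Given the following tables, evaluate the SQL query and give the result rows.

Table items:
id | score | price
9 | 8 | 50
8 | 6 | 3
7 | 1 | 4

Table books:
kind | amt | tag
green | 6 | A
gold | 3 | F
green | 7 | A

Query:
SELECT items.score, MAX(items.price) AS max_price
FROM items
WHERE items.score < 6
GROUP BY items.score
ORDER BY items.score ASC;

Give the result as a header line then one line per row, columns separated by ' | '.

After WHERE (1 rows):
items.id | items.score | items.price
7 | 1 | 4
After GROUP BY (1 rows):
items.score | max_price
1 | 4
After ORDER BY (1 rows):
items.score | max_price
1 | 4

== RESULT ==
items.score | max_price
1 | 4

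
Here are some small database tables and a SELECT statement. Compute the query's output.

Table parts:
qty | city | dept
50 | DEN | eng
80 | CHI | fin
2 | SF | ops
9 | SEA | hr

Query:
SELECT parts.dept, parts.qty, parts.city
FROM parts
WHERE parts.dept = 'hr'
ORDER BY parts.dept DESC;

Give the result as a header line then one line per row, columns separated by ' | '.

After WHERE (1 rows):
parts.qty | parts.city | parts.dept
9 | SEA | hr
After SELECT (1 rows):
parts.dept | parts.qty | parts.city
hr | 9 | SEA
After ORDER BY (1 rows):
parts.dept | parts.qty | parts.city
hr | 9 | SEA

== RESULT ==
parts.dept | parts.qty | parts.city
hr | 9 | SEA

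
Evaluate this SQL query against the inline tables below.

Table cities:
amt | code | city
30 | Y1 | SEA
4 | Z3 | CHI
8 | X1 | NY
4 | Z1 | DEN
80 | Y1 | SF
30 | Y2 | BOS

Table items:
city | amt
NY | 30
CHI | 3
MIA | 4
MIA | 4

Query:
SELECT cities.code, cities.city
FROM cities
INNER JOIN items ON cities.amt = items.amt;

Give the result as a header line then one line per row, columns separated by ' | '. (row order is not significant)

== RESULT ==
cities.code | cities.city
Y1 | SEA
Z3 | CHI
Z3 | CHI
Z1 | DEN
Z1 | DEN
Y2 | BOS

Derivation:
After JOIN items (6 rows):
cities.amt | cities.code | cities.city | items.city | items.amt
30 | Y1 | SEA | NY | 30
4 | Z3 | CHI | MIA | 4
4 | Z3 | CHI | MIA | 4
4 | Z1 | DEN | MIA | 4
4 | Z1 | DEN | MIA | 4
30 | Y2 | BOS | NY | 30
After SELECT (6 rows):
cities.code | cities.city
Y1 | SEA
Z3 | CHI
Z3 | CHI
Z1 | DEN
Z1 | DEN
Y2 | BOS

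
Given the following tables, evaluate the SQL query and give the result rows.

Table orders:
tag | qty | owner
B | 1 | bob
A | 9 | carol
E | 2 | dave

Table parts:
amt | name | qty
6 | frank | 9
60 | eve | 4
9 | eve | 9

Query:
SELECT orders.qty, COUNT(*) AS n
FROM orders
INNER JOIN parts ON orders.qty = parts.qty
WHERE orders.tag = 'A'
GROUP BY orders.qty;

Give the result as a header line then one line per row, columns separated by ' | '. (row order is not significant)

After JOIN parts (2 rows):
orders.tag | orders.qty | orders.owner | parts.amt | parts.name | parts.qty
A | 9 | carol | 6 | frank | 9
A | 9 | carol | 9 | eve | 9
After WHERE (2 rows):
orders.tag | orders.qty | orders.owner | parts.amt | parts.name | parts.qty
A | 9 | carol | 6 | frank | 9
A | 9 | carol | 9 | eve | 9
After GROUP BY (1 rows):
orders.qty | n
9 | 2

== RESULT ==
orders.qty | n
9 | 2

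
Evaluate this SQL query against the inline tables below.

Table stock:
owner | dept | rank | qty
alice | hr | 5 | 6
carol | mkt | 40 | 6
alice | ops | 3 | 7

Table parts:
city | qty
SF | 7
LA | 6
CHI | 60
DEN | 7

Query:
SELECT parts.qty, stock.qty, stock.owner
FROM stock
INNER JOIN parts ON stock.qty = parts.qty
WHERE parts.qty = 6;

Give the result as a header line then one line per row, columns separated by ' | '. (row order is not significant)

== RESULT ==
parts.qty | stock.qty | stock.owner
6 | 6 | alice
6 | 6 | carol

Derivation:
After JOIN parts (4 rows):
stock.owner | stock.dept | stock.rank | stock.qty | parts.city | parts.qty
alice | hr | 5 | 6 | LA | 6
carol | mkt | 40 | 6 | LA | 6
alice | ops | 3 | 7 | SF | 7
alice | ops | 3 | 7 | DEN | 7
After WHERE (2 rows):
stock.owner | stock.dept | stock.rank | stock.qty | parts.city | parts.qty
alice | hr | 5 | 6 | LA | 6
carol | mkt | 40 | 6 | LA | 6
After SELECT (2 rows):
parts.qty | stock.qty | stock.owner
6 | 6 | alice
6 | 6 | carol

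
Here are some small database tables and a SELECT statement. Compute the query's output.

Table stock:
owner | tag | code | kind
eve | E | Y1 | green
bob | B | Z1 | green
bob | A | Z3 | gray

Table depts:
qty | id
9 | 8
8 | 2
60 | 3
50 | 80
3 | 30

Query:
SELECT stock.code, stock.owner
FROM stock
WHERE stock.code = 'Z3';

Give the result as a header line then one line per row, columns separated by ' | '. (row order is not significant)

== RESULT ==
stock.code | stock.owner
Z3 | bob

Derivation:
After WHERE (1 rows):
stock.owner | stock.tag | stock.code | stock.kind
bob | A | Z3 | gray
After SELECT (1 rows):
stock.code | stock.owner
Z3 | bob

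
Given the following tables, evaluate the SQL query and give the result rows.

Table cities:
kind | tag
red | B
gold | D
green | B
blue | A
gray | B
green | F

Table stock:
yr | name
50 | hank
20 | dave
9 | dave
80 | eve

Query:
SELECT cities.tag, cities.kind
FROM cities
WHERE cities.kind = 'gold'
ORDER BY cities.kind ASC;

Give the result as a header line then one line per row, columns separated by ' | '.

== RESULT ==
cities.tag | cities.kind
D | gold

Derivation:
After WHERE (1 rows):
cities.kind | cities.tag
gold | D
After SELECT (1 rows):
cities.tag | cities.kind
D | gold
After ORDER BY (1 rows):
cities.tag | cities.kind
D | gold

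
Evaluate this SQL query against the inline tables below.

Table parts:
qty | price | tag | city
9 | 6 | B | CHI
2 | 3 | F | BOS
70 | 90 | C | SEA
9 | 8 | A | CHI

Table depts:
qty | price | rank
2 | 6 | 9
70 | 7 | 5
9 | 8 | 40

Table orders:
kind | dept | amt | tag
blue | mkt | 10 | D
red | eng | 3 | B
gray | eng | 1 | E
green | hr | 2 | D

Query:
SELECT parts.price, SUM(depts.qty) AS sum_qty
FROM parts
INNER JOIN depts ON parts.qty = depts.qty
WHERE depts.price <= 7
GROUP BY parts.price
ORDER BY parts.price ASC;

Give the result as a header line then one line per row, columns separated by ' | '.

== RESULT ==
parts.price | sum_qty
3 | 2
90 | 70

Derivation:
After JOIN depts (4 rows):
parts.qty | parts.price | parts.tag | parts.city | depts.qty | depts.price | depts.rank
9 | 6 | B | CHI | 9 | 8 | 40
2 | 3 | F | BOS | 2 | 6 | 9
70 | 90 | C | SEA | 70 | 7 | 5
9 | 8 | A | CHI | 9 | 8 | 40
After WHERE (2 rows):
parts.qty | parts.price | parts.tag | parts.city | depts.qty | depts.price | depts.rank
2 | 3 | F | BOS | 2 | 6 | 9
70 | 90 | C | SEA | 70 | 7 | 5
After GROUP BY (2 rows):
parts.price | sum_qty
3 | 2
90 | 70
After ORDER BY (2 rows):
parts.price | sum_qty
3 | 2
90 | 70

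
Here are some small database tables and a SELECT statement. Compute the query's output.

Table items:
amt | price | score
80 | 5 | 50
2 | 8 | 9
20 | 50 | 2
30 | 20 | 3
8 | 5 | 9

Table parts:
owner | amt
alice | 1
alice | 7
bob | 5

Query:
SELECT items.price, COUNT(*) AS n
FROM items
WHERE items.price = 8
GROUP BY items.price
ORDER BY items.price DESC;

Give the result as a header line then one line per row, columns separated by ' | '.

== RESULT ==
items.price | n
8 | 1

Derivation:
After WHERE (1 rows):
items.amt | items.price | items.score
2 | 8 | 9
After GROUP BY (1 rows):
items.price | n
8 | 1
After ORDER BY (1 rows):
items.price | n
8 | 1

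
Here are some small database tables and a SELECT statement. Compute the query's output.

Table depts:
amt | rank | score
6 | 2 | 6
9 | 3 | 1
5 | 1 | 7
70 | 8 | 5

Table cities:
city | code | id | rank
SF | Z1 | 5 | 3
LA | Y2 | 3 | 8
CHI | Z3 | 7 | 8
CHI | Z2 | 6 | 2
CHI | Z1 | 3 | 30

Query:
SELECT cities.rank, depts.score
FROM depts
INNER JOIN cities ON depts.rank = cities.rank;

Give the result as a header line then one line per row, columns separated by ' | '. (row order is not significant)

== RESULT ==
cities.rank | depts.score
2 | 6
3 | 1
8 | 5
8 | 5

Derivation:
After JOIN cities (4 rows):
depts.amt | depts.rank | depts.score | cities.city | cities.code | cities.id | cities.rank
6 | 2 | 6 | CHI | Z2 | 6 | 2
9 | 3 | 1 | SF | Z1 | 5 | 3
70 | 8 | 5 | LA | Y2 | 3 | 8
70 | 8 | 5 | CHI | Z3 | 7 | 8
After SELECT (4 rows):
cities.rank | depts.score
2 | 6
3 | 1
8 | 5
8 | 5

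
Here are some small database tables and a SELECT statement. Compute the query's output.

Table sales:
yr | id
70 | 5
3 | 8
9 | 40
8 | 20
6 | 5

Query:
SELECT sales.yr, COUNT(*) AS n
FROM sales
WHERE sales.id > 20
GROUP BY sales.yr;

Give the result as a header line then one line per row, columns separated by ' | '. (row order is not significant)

== RESULT ==
sales.yr | n
9 | 1

Derivation:
After WHERE (1 rows):
sales.yr | sales.id
9 | 40
After GROUP BY (1 rows):
sales.yr | n
9 | 1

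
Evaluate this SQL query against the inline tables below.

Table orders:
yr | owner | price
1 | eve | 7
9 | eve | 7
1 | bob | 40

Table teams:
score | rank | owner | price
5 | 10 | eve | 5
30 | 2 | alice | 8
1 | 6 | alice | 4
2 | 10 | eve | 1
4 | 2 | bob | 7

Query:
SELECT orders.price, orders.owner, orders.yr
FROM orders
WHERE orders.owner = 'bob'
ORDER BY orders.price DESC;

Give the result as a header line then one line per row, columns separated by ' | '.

After WHERE (1 rows):
orders.yr | orders.owner | orders.price
1 | bob | 40
After SELECT (1 rows):
orders.price | orders.owner | orders.yr
40 | bob | 1
After ORDER BY (1 rows):
orders.price | orders.owner | orders.yr
40 | bob | 1

== RESULT ==
orders.price | orders.owner | orders.yr
40 | bob | 1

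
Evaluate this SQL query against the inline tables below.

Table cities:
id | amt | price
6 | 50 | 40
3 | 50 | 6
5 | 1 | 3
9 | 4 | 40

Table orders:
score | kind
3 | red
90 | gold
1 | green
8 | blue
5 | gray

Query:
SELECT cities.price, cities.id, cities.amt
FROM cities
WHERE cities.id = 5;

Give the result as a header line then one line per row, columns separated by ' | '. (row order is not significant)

== RESULT ==
cities.price | cities.id | cities.amt
3 | 5 | 1

Derivation:
After WHERE (1 rows):
cities.id | cities.amt | cities.price
5 | 1 | 3
After SELECT (1 rows):
cities.price | cities.id | cities.amt
3 | 5 | 1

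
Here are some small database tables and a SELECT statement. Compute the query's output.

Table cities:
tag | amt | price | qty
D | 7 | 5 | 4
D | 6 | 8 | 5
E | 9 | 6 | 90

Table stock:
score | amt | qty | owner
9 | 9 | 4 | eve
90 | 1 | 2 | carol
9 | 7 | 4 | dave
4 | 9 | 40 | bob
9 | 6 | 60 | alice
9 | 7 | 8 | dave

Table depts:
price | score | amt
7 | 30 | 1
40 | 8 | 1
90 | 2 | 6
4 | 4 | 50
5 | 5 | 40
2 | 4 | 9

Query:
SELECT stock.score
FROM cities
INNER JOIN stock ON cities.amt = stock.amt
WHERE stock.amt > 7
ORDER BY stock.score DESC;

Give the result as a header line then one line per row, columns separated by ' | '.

== RESULT ==
stock.score
9
4

Derivation:
After JOIN stock (5 rows):
cities.tag | cities.amt | cities.price | cities.qty | stock.score | stock.amt | stock.qty | stock.owner
D | 7 | 5 | 4 | 9 | 7 | 4 | dave
D | 7 | 5 | 4 | 9 | 7 | 8 | dave
D | 6 | 8 | 5 | 9 | 6 | 60 | alice
E | 9 | 6 | 90 | 9 | 9 | 4 | eve
E | 9 | 6 | 90 | 4 | 9 | 40 | bob
After WHERE (2 rows):
cities.tag | cities.amt | cities.price | cities.qty | stock.score | stock.amt | stock.qty | stock.owner
E | 9 | 6 | 90 | 9 | 9 | 4 | eve
E | 9 | 6 | 90 | 4 | 9 | 40 | bob
After SELECT (2 rows):
stock.score
9
4
After ORDER BY (2 rows):
stock.score
9
4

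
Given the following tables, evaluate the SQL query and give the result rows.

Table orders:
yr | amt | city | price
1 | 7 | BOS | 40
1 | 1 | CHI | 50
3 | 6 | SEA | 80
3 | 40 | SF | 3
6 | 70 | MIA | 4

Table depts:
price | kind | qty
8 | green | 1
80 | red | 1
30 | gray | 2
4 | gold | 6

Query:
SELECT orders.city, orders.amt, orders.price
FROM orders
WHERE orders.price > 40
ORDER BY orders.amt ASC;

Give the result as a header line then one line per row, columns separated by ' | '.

== RESULT ==
orders.city | orders.amt | orders.price
CHI | 1 | 50
SEA | 6 | 80

Derivation:
After WHERE (2 rows):
orders.yr | orders.amt | orders.city | orders.price
1 | 1 | CHI | 50
3 | 6 | SEA | 80
After SELECT (2 rows):
orders.city | orders.amt | orders.price
CHI | 1 | 50
SEA | 6 | 80
After ORDER BY (2 rows):
orders.city | orders.amt | orders.price
CHI | 1 | 50
SEA | 6 | 80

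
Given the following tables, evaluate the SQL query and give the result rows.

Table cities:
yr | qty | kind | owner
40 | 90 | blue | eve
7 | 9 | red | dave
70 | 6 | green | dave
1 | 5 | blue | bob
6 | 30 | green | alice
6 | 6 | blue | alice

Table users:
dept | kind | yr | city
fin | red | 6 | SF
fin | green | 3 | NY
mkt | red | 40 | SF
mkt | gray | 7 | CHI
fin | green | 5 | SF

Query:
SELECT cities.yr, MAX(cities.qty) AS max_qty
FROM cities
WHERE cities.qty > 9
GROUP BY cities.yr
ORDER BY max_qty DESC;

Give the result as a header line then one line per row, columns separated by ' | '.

== RESULT ==
cities.yr | max_qty
40 | 90
6 | 30

Derivation:
After WHERE (2 rows):
cities.yr | cities.qty | cities.kind | cities.owner
40 | 90 | blue | eve
6 | 30 | green | alice
After GROUP BY (2 rows):
cities.yr | max_qty
40 | 90
6 | 30
After ORDER BY (2 rows):
cities.yr | max_qty
40 | 90
6 | 30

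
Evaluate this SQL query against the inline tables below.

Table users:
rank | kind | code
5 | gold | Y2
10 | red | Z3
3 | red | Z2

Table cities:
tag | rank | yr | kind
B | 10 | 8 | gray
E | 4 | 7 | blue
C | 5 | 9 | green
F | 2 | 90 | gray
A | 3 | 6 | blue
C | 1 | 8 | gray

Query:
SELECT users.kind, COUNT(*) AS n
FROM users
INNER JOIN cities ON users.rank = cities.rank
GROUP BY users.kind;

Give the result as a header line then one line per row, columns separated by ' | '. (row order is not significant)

After JOIN cities (3 rows):
users.rank | users.kind | users.code | cities.tag | cities.rank | cities.yr | cities.kind
5 | gold | Y2 | C | 5 | 9 | green
10 | red | Z3 | B | 10 | 8 | gray
3 | red | Z2 | A | 3 | 6 | blue
After GROUP BY (2 rows):
users.kind | n
gold | 1
red | 2

== RESULT ==
users.kind | n
gold | 1
red | 2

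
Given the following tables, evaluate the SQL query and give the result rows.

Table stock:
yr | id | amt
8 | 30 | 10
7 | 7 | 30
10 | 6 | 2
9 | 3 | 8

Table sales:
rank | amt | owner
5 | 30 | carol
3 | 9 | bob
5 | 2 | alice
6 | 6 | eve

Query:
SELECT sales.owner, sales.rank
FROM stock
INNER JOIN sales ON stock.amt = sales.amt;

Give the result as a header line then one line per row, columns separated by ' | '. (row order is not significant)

After JOIN sales (2 rows):
stock.yr | stock.id | stock.amt | sales.rank | sales.amt | sales.owner
7 | 7 | 30 | 5 | 30 | carol
10 | 6 | 2 | 5 | 2 | alice
After SELECT (2 rows):
sales.owner | sales.rank
carol | 5
alice | 5

== RESULT ==
sales.owner | sales.rank
carol | 5
alice | 5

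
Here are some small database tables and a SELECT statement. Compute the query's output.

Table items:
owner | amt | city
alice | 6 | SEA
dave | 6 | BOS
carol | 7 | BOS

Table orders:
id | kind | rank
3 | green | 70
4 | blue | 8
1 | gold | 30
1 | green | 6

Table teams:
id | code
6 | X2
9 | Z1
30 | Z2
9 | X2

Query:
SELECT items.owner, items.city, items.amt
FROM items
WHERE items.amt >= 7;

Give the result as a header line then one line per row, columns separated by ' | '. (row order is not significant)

== RESULT ==
items.owner | items.city | items.amt
carol | BOS | 7

Derivation:
After WHERE (1 rows):
items.owner | items.amt | items.city
carol | 7 | BOS
After SELECT (1 rows):
items.owner | items.city | items.amt
carol | BOS | 7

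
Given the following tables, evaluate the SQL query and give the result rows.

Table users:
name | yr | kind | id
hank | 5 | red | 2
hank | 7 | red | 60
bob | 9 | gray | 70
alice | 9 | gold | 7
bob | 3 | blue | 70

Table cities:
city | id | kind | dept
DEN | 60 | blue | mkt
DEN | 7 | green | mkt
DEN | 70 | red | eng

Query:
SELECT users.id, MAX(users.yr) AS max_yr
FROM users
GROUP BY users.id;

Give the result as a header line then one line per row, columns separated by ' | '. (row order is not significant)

After GROUP BY (4 rows):
users.id | max_yr
2 | 5
60 | 7
70 | 9
7 | 9

== RESULT ==
users.id | max_yr
2 | 5
60 | 7
70 | 9
7 | 9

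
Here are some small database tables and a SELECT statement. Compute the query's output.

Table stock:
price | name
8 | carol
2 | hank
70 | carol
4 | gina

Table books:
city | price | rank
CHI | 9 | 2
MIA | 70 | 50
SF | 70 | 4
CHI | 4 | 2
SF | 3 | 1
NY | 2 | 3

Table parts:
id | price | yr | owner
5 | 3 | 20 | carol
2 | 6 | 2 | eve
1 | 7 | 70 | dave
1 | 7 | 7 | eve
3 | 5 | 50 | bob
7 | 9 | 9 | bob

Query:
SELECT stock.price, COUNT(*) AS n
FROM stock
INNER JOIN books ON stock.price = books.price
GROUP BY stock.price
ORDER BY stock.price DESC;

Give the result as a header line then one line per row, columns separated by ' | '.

After JOIN books (4 rows):
stock.price | stock.name | books.city | books.price | books.rank
2 | hank | NY | 2 | 3
70 | carol | MIA | 70 | 50
70 | carol | SF | 70 | 4
4 | gina | CHI | 4 | 2
After GROUP BY (3 rows):
stock.price | n
2 | 1
70 | 2
4 | 1
After ORDER BY (3 rows):
stock.price | n
70 | 2
4 | 1
2 | 1

== RESULT ==
stock.price | n
70 | 2
4 | 1
2 | 1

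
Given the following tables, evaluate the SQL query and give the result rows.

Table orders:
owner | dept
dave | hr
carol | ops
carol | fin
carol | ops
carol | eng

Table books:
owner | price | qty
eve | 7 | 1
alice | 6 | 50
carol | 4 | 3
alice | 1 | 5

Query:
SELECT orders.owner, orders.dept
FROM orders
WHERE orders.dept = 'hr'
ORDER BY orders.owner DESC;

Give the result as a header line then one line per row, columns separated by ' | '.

After WHERE (1 rows):
orders.owner | orders.dept
dave | hr
After SELECT (1 rows):
orders.owner | orders.dept
dave | hr
After ORDER BY (1 rows):
orders.owner | orders.dept
dave | hr

== RESULT ==
orders.owner | orders.dept
dave | hr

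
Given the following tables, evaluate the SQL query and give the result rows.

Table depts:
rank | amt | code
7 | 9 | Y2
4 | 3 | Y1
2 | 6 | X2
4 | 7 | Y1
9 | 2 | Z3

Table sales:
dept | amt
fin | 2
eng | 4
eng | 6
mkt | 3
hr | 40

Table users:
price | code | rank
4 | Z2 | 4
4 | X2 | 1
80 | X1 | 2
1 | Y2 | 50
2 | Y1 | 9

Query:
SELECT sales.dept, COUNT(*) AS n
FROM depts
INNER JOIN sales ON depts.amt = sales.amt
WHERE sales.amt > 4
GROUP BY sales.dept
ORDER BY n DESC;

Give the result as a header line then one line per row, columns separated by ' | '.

== RESULT ==
sales.dept | n
eng | 1

Derivation:
After JOIN sales (3 rows):
depts.rank | depts.amt | depts.code | sales.dept | sales.amt
4 | 3 | Y1 | mkt | 3
2 | 6 | X2 | eng | 6
9 | 2 | Z3 | fin | 2
After WHERE (1 rows):
depts.rank | depts.amt | depts.code | sales.dept | sales.amt
2 | 6 | X2 | eng | 6
After GROUP BY (1 rows):
sales.dept | n
eng | 1
After ORDER BY (1 rows):
sales.dept | n
eng | 1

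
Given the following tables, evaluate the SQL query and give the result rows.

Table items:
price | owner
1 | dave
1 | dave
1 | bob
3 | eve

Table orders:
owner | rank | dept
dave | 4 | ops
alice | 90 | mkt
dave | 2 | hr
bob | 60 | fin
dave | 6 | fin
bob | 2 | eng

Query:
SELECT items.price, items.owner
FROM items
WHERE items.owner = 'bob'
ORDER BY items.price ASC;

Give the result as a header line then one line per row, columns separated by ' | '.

== RESULT ==
items.price | items.owner
1 | bob

Derivation:
After WHERE (1 rows):
items.price | items.owner
1 | bob
After SELECT (1 rows):
items.price | items.owner
1 | bob
After ORDER BY (1 rows):
items.price | items.owner
1 | bob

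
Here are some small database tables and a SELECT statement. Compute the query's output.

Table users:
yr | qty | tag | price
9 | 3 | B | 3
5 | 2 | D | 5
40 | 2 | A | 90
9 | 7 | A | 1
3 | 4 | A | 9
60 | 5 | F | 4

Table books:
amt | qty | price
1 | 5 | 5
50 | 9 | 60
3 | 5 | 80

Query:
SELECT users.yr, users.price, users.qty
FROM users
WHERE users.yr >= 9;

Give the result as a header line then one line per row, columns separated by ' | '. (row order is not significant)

== RESULT ==
users.yr | users.price | users.qty
9 | 3 | 3
40 | 90 | 2
9 | 1 | 7
60 | 4 | 5

Derivation:
After WHERE (4 rows):
users.yr | users.qty | users.tag | users.price
9 | 3 | B | 3
40 | 2 | A | 90
9 | 7 | A | 1
60 | 5 | F | 4
After SELECT (4 rows):
users.yr | users.price | users.qty
9 | 3 | 3
40 | 90 | 2
9 | 1 | 7
60 | 4 | 5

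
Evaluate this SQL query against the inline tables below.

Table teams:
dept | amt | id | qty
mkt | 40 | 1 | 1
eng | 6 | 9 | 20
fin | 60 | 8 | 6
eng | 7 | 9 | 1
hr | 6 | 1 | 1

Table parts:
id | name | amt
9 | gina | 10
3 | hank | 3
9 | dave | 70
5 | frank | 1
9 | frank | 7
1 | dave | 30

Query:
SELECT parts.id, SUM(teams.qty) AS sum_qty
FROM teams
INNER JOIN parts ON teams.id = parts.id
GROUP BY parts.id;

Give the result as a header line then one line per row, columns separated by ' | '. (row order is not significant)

== RESULT ==
parts.id | sum_qty
1 | 2
9 | 63

Derivation:
After JOIN parts (8 rows):
teams.dept | teams.amt | teams.id | teams.qty | parts.id | parts.name | parts.amt
mkt | 40 | 1 | 1 | 1 | dave | 30
eng | 6 | 9 | 20 | 9 | gina | 10
eng | 6 | 9 | 20 | 9 | dave | 70
eng | 6 | 9 | 20 | 9 | frank | 7
eng | 7 | 9 | 1 | 9 | gina | 10
eng | 7 | 9 | 1 | 9 | dave | 70
eng | 7 | 9 | 1 | 9 | frank | 7
hr | 6 | 1 | 1 | 1 | dave | 30
After GROUP BY (2 rows):
parts.id | sum_qty
1 | 2
9 | 63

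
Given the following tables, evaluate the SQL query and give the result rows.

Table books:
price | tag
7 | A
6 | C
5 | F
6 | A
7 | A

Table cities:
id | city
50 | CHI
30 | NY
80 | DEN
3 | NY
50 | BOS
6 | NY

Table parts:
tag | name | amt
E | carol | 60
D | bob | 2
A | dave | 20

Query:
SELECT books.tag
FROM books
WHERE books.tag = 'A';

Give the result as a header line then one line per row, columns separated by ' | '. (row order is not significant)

After WHERE (3 rows):
books.price | books.tag
7 | A
6 | A
7 | A
After SELECT (3 rows):
books.tag
A
A
A

== RESULT ==
books.tag
A
A
A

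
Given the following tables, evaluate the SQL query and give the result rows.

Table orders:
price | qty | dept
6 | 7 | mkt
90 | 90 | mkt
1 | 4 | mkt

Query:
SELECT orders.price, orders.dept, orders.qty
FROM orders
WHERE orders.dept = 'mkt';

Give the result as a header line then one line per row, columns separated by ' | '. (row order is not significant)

== RESULT ==
orders.price | orders.dept | orders.qty
6 | mkt | 7
90 | mkt | 90
1 | mkt | 4

Derivation:
After WHERE (3 rows):
orders.price | orders.qty | orders.dept
6 | 7 | mkt
90 | 90 | mkt
1 | 4 | mkt
After SELECT (3 rows):
orders.price | orders.dept | orders.qty
6 | mkt | 7
90 | mkt | 90
1 | mkt | 4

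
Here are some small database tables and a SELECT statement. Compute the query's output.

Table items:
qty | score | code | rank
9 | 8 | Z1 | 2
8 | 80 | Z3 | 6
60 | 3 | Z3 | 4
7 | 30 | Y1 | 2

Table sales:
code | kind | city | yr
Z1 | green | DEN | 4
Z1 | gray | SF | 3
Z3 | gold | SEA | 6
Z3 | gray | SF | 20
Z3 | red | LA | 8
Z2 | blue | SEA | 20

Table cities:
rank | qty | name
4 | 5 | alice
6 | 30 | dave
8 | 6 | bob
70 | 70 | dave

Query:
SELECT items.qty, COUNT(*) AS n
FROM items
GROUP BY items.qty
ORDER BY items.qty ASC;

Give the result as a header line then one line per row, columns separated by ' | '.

After GROUP BY (4 rows):
items.qty | n
9 | 1
8 | 1
60 | 1
7 | 1
After ORDER BY (4 rows):
items.qty | n
7 | 1
8 | 1
9 | 1
60 | 1

== RESULT ==
items.qty | n
7 | 1
8 | 1
9 | 1
60 | 1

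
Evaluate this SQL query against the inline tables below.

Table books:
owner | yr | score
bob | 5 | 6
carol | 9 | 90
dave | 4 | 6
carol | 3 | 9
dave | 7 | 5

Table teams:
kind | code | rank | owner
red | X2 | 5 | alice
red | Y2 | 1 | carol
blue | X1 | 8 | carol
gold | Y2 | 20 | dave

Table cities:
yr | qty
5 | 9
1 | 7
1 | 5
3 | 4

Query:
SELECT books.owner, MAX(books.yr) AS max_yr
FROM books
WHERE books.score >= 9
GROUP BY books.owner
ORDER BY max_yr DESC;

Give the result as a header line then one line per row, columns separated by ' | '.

After WHERE (2 rows):
books.owner | books.yr | books.score
carol | 9 | 90
carol | 3 | 9
After GROUP BY (1 rows):
books.owner | max_yr
carol | 9
After ORDER BY (1 rows):
books.owner | max_yr
carol | 9

== RESULT ==
books.owner | max_yr
carol | 9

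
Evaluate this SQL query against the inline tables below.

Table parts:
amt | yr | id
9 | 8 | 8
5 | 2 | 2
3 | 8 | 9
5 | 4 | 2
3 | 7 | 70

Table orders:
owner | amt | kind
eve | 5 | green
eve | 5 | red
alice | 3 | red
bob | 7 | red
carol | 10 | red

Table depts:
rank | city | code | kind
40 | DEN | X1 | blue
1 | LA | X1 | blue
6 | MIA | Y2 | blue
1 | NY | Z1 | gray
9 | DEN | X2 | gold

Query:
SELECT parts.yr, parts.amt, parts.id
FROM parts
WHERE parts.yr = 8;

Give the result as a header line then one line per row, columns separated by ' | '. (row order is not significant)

== RESULT ==
parts.yr | parts.amt | parts.id
8 | 9 | 8
8 | 3 | 9

Derivation:
After WHERE (2 rows):
parts.amt | parts.yr | parts.id
9 | 8 | 8
3 | 8 | 9
After SELECT (2 rows):
parts.yr | parts.amt | parts.id
8 | 9 | 8
8 | 3 | 9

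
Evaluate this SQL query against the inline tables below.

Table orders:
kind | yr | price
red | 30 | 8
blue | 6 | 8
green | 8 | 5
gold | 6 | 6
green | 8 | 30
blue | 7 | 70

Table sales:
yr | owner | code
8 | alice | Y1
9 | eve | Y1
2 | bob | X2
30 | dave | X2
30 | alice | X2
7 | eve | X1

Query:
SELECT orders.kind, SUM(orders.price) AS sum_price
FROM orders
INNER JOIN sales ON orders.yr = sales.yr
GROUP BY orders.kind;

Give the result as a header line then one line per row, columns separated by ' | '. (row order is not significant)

After JOIN sales (5 rows):
orders.kind | orders.yr | orders.price | sales.yr | sales.owner | sales.code
red | 30 | 8 | 30 | dave | X2
red | 30 | 8 | 30 | alice | X2
green | 8 | 5 | 8 | alice | Y1
green | 8 | 30 | 8 | alice | Y1
blue | 7 | 70 | 7 | eve | X1
After GROUP BY (3 rows):
orders.kind | sum_price
red | 16
green | 35
blue | 70

== RESULT ==
orders.kind | sum_price
red | 16
green | 35
blue | 70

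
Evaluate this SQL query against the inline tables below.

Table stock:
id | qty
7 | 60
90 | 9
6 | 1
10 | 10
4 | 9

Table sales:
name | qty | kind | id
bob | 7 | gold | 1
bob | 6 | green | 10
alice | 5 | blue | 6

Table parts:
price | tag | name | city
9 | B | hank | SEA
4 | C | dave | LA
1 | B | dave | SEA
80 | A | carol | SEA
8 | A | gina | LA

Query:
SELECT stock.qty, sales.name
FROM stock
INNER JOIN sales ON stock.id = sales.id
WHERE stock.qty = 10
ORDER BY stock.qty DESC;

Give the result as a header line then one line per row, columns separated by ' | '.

== RESULT ==
stock.qty | sales.name
10 | bob

Derivation:
After JOIN sales (2 rows):
stock.id | stock.qty | sales.name | sales.qty | sales.kind | sales.id
6 | 1 | alice | 5 | blue | 6
10 | 10 | bob | 6 | green | 10
After WHERE (1 rows):
stock.id | stock.qty | sales.name | sales.qty | sales.kind | sales.id
10 | 10 | bob | 6 | green | 10
After SELECT (1 rows):
stock.qty | sales.name
10 | bob
After ORDER BY (1 rows):
stock.qty | sales.name
10 | bob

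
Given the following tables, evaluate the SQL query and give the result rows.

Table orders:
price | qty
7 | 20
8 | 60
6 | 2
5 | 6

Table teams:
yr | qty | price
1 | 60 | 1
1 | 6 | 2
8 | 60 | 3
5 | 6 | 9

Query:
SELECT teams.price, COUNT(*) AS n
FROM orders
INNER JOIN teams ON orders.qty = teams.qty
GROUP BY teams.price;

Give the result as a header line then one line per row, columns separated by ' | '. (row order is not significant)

== RESULT ==
teams.price | n
1 | 1
3 | 1
2 | 1
9 | 1

Derivation:
After JOIN teams (4 rows):
orders.price | orders.qty | teams.yr | teams.qty | teams.price
8 | 60 | 1 | 60 | 1
8 | 60 | 8 | 60 | 3
5 | 6 | 1 | 6 | 2
5 | 6 | 5 | 6 | 9
After GROUP BY (4 rows):
teams.price | n
1 | 1
3 | 1
2 | 1
9 | 1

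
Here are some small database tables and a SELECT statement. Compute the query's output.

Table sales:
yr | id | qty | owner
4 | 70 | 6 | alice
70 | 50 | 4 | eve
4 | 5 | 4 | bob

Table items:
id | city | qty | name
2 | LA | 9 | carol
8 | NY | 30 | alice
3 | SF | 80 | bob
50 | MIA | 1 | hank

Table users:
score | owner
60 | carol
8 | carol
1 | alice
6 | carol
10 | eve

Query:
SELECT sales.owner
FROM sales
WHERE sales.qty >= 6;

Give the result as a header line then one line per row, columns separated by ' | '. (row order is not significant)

== RESULT ==
sales.owner
alice

Derivation:
After WHERE (1 rows):
sales.yr | sales.id | sales.qty | sales.owner
4 | 70 | 6 | alice
After SELECT (1 rows):
sales.owner
alice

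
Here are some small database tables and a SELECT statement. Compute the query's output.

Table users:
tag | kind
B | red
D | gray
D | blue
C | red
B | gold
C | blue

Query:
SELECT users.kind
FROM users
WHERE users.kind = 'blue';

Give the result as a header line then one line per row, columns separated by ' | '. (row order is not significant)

== RESULT ==
users.kind
blue
blue

Derivation:
After WHERE (2 rows):
users.tag | users.kind
D | blue
C | blue
After SELECT (2 rows):
users.kind
blue
blue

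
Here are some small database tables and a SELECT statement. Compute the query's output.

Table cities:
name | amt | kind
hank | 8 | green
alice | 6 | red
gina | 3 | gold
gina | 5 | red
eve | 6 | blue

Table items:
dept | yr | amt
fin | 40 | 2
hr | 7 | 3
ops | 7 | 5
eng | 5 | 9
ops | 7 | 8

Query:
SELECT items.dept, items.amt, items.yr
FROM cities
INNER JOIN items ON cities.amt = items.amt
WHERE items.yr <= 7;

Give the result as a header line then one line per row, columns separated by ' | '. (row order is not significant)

After JOIN items (3 rows):
cities.name | cities.amt | cities.kind | items.dept | items.yr | items.amt
hank | 8 | green | ops | 7 | 8
gina | 3 | gold | hr | 7 | 3
gina | 5 | red | ops | 7 | 5
After WHERE (3 rows):
cities.name | cities.amt | cities.kind | items.dept | items.yr | items.amt
hank | 8 | green | ops | 7 | 8
gina | 3 | gold | hr | 7 | 3
gina | 5 | red | ops | 7 | 5
After SELECT (3 rows):
items.dept | items.amt | items.yr
ops | 8 | 7
hr | 3 | 7
ops | 5 | 7

== RESULT ==
items.dept | items.amt | items.yr
ops | 8 | 7
hr | 3 | 7
ops | 5 | 7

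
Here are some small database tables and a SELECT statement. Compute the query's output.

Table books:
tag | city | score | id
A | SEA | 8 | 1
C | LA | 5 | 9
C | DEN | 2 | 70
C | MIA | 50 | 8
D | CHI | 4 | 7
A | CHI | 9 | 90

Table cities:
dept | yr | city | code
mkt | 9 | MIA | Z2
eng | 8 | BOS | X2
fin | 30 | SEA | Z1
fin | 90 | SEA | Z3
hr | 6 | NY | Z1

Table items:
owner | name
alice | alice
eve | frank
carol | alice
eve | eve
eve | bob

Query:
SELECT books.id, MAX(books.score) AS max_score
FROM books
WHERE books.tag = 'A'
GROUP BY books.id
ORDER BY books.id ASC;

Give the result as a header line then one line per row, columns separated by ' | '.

== RESULT ==
books.id | max_score
1 | 8
90 | 9

Derivation:
After WHERE (2 rows):
books.tag | books.city | books.score | books.id
A | SEA | 8 | 1
A | CHI | 9 | 90
After GROUP BY (2 rows):
books.id | max_score
1 | 8
90 | 9
After ORDER BY (2 rows):
books.id | max_score
1 | 8
90 | 9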